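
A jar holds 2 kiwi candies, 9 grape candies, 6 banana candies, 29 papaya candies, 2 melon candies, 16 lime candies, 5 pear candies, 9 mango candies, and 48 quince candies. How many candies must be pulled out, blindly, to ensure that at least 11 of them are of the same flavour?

By the pigeonhole principle, put each drawn candy into a box by flavour. The largest draw with every box below 11 takes min(count, 10) from each flavour; flavours with fewer than 10 contribute all they have.
Σ min(cᵢ, 10) = 2 + 9 + 6 + 10 + 2 + 10 + 5 + 9 + 10 = 63.
Draw number 63 + 1 = 64 must push one box to 11.

64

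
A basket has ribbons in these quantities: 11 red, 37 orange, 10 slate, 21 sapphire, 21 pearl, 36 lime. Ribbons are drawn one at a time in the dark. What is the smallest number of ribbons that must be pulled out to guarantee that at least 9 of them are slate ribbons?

In the worst case for collecting slate ribbons, every non-slate ribbon comes out first.
There are 11 + 37 + 21 + 21 + 36 = 126 non-slate ribbons altogether.
After those, each further ribbon must be slate, so 126 + 9 = 135 draws guarantee 9 slate ribbons.

135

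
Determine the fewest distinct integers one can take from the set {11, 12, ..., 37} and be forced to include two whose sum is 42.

18

A set avoiding the sum 42 can contain at most one of each pair {x, 42−x}, plus the 7 elements whose complement lies outside the range or equal to its own complement.
The integers 21, …, 37 (17 of them) are such a set: any two sum to at least 21+22 = 43 > 42.
Any 18th integer completes one of the 10 pairs, so 18 choices force a sum of 42.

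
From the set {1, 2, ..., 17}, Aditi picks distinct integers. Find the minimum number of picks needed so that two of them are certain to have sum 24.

Two chosen integers sum to 24 exactly when both halves of some pair {x, 24−x} with 7 ≤ x ≤ 24−x ≤ 17 are chosen — 5 such pairs.
The remaining 7 elements (those with no distinct partner in range) can never complete a 24-sum, so the worst case takes all of them and one from each pair: 7 + 5 = 12.
The 13th integer has to be the second member of some pair, so 12 + 1 = 13.

13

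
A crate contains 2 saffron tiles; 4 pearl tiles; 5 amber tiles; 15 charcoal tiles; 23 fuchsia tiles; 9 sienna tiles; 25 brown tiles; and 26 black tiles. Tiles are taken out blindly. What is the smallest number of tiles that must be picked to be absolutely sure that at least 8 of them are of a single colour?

An adversary could hand out at most 7 tiles per colour (saffron, pearl, amber run out sooner): 2 + 4 + 5 + 7 + 7 + 7 + 7 + 7 = 46 tiles and still no colour has 8.
By the pigeonhole principle, one more tile lands in a colour already at 7, so 47 draws are enough and 46 are not.

47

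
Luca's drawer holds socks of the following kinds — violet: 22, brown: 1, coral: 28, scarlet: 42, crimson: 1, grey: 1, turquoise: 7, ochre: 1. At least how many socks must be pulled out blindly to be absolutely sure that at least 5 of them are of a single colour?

An adversary could hand out at most 4 socks per colour (4 colours run out sooner): 4 + 1 + 4 + 4 + 1 + 1 + 4 + 1 = 20 socks and still no colour has 5.
Pigeonhole: one more sock lands in a colour already at 4, so 21 draws are enough and 20 are not.

21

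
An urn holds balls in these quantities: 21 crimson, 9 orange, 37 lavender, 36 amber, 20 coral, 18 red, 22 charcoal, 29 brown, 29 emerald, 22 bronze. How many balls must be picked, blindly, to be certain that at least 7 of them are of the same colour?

61

An adversary could hand out at most 6 balls per colour: 6 + 6 + 6 + 6 + 6 + 6 + 6 + 6 + 6 + 6 = 60 balls and still no colour has 7.
By the pigeonhole principle, one more ball lands in a colour already at 6, so 61 draws are enough and 60 are not.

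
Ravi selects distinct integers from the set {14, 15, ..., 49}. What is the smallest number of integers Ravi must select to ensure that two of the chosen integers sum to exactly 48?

27

Two chosen integers sum to 48 exactly when both halves of some pair {x, 48−x} with 14 ≤ x ≤ 48−x ≤ 34 are chosen — 10 such pairs.
The remaining 16 elements (those with no distinct partner in range) can never complete a 48-sum, so the worst case takes all of them and one from each pair: 16 + 10 = 26.
By pigeonhole, the 27th integer has to be the second member of some pair, so 26 + 1 = 27.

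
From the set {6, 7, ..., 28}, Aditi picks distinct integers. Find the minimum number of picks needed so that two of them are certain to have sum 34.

13

Group the elements by complementary pair {x, 34−x}: {6,28}, {7,27}, {8,26}, …, giving 11 two-element pairs and the single value 17 (it cannot pair with itself since the integers are distinct).
By the pigeonhole principle, treating each of those 12 groups as a pigeonhole, one can pick one integer per group — 12 integers — with no two summing to 34.
The 13th integer lands in an occupied pair, forcing a sum of 34.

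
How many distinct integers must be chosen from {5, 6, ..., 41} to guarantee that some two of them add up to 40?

Two chosen integers sum to 40 exactly when both halves of some pair {x, 40−x} with 5 ≤ x ≤ 40−x ≤ 35 are chosen — 15 such pairs.
The remaining 7 elements (those with no distinct partner in range) can never complete a 40-sum, so the worst case takes all of them and one from each pair: 7 + 15 = 22.
Pigeonhole: the 23rd integer has to be the second member of some pair, so 22 + 1 = 23.

23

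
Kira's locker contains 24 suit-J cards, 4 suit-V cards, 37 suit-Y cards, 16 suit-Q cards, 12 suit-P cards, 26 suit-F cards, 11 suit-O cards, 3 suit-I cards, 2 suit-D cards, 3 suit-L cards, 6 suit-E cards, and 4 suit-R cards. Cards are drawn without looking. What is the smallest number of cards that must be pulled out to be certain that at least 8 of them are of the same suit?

65

Pigeonhole: the 12 suits are the holes; the cards drawn are the pigeons.
To avoid 8 of any one suit, the worst case takes at most 7 of each suit, or every card of a suit that has fewer than 7.
That gives 7 + 4 + 7 + 7 + 7 + 7 + 7 + 3 + 2 + 3 + 6 + 4 = 64 cards with no suit reaching 8.
The next card forces some suit to 8, so 64 + 1 = 65.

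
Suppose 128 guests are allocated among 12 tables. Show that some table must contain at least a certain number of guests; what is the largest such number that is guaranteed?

By pigeonhole, the 12 tables are the holes and the 128 guests are the pigeons.
If every table held at most 10 guests, the total would be at most 12 × 10 = 120, which is less than 128.
So some table holds at least ⌈128/12⌉ = 11 guests.

11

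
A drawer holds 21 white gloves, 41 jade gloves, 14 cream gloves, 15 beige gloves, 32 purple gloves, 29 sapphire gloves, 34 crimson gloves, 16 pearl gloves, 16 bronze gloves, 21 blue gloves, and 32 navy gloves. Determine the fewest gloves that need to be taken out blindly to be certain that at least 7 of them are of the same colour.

By the pigeonhole principle, put each drawn glove into a box by colour. The largest draw with every box below 7 takes min(count, 6) from each colour.
Σ min(cᵢ, 6) = 6 + 6 + 6 + 6 + 6 + 6 + 6 + 6 + 6 + 6 + 6 = 66.
Draw number 66 + 1 = 67 must push one box to 7.

67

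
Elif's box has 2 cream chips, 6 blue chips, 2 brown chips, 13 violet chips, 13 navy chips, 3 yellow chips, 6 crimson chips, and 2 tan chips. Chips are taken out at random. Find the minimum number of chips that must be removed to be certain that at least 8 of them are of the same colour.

Pigeonhole: the 8 colours are the holes; the chips drawn are the pigeons.
To avoid 8 of any one colour, the worst case takes at most 7 of each colour, or every chip of a colour that has fewer than 7.
That gives 2 + 6 + 2 + 7 + 7 + 3 + 6 + 2 = 35 chips with no colour reaching 8.
The next chip forces some colour to 8, so 35 + 1 = 36.

36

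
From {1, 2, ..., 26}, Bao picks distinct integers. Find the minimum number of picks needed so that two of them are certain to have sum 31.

A set avoiding the sum 31 can contain at most one of each pair {x, 31−x}, plus the 4 elements whose complement lies outside the range.
The integers 1, …, 15 (15 of them) are such a set: any two sum to at least 1+2 = 3 and at most 14+15 = 29 < 31.
Any 16th integer completes one of the 11 pairs, so 16 choices force a sum of 31.

16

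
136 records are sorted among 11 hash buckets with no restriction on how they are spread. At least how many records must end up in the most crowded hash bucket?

The 11 hash buckets are the holes and the 136 records are the pigeons.
If every hash bucket held at most 12 records, the total would be at most 11 × 12 = 132, which is less than 136.
So some hash bucket holds at least ⌈136/11⌉ = 13 records.

13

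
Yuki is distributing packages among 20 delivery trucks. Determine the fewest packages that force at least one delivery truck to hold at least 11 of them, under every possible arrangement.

With 200 packages one could put exactly 10 in each of the 20 delivery trucks, and no delivery truck would reach 11.
By the pigeonhole principle, one more package must land in a delivery truck that already has 10, giving it 11.
So 20 × 10 + 1 = 201 packages are required.

201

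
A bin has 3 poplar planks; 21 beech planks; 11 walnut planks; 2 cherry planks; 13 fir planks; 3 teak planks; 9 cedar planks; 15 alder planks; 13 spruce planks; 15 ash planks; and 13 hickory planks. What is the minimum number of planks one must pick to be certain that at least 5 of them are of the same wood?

41

Pigeonhole: put each drawn plank into a box by wood. The largest draw with every box below 5 takes min(count, 4) from each wood; woods with fewer than 4 contribute all they have.
Σ min(cᵢ, 4) = 3 + 4 + 4 + 2 + 4 + 3 + 4 + 4 + 4 + 4 + 4 = 40.
Draw number 40 + 1 = 41 must push one box to 5.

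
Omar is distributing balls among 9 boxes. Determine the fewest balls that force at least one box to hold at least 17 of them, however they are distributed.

With 144 balls one could put exactly 16 in each of the 9 boxes, and no box would reach 17.
By the pigeonhole principle, one more ball must land in a box that already has 16, giving it 17.
So 9 × 16 + 1 = 145 balls are required.

145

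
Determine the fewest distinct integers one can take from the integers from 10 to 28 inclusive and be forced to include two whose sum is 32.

14

A set avoiding the sum 32 can contain at most one of each pair {x, 32−x}, plus the 7 elements whose complement lies outside the range or equal to its own complement.
The integers 16, …, 28 (13 of them) are such a set: any two sum to at least 16+17 = 33 > 32.
By pigeonhole, any 14th integer completes one of the 6 pairs, so 14 choices force a sum of 32.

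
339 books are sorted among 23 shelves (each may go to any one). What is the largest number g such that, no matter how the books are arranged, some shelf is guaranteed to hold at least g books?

The 23 shelves are the holes and the 339 books are the pigeons.
If every shelf held at most 14 books, the total would be at most 23 × 14 = 322, which is less than 339.
So some shelf holds at least ⌈339/23⌉ = 15 books.

15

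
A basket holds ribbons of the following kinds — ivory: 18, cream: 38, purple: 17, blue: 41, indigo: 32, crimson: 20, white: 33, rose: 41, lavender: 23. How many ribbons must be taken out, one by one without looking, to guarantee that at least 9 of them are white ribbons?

In the worst case for collecting white ribbons, every non-white ribbon comes out first.
There are 18 + 38 + 17 + 41 + 32 + 20 + 41 + 23 = 230 non-white ribbons altogether.
After those, each further ribbon must be white, so 230 + 9 = 239 draws guarantee 9 white ribbons.

239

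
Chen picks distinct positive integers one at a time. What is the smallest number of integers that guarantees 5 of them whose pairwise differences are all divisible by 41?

165

Integers whose pairwise differences are multiples of 41 are exactly those sharing a remainder mod 41. By pigeonhole, the 41 residue classes mod 41 are the pigeonholes.
With 164 integers one could put 4 in each residue class and have no class reach 5.
The 165th integer pushes some class to 5, so 41·4 + 1 = 165.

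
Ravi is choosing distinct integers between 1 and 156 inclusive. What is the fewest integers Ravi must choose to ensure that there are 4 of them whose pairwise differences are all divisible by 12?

Integers whose pairwise differences are multiples of 12 are exactly those sharing a remainder mod 12. Pigeonhole: the 12 residue classes mod 12 are the pigeonholes.
With 36 integers one could put 3 in each residue class and have no class reach 4.
The 37th integer pushes some class to 4, so 12·3 + 1 = 37.

37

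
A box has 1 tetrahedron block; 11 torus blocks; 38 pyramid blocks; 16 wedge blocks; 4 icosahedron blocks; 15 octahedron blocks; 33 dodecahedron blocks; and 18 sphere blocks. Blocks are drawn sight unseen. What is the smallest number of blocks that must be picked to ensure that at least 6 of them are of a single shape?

An adversary could hand out at most 5 blocks per shape (tetrahedron, icosahedron run out sooner): 1 + 5 + 5 + 5 + 4 + 5 + 5 + 5 = 35 blocks and still no shape has 6.
By the pigeonhole principle, one more block lands in a shape already at 5, so 36 draws are enough and 35 are not.

36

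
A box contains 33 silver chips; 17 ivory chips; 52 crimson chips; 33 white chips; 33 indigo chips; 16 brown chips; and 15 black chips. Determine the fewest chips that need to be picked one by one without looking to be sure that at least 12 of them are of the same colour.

78

Put each drawn chip into a box by colour. The largest draw with every box below 12 takes min(count, 11) from each colour.
Σ min(cᵢ, 11) = 11 + 11 + 11 + 11 + 11 + 11 + 11 = 77.
Draw number 77 + 1 = 78 must push one box to 12.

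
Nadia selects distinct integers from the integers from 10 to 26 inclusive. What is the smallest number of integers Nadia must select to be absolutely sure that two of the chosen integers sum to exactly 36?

10

A set avoiding the sum 36 can contain at most one of each pair {x, 36−x}, plus the 1 element equal to its own complement.
The integers 18, …, 26 (9 of them) are such a set: any two sum to at least 18+19 = 37 > 36.
Pigeonhole: any 10th integer completes one of the 8 pairs, so 10 choices force a sum of 36.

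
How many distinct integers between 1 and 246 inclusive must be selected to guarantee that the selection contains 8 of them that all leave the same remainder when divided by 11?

78

By the pigeonhole principle, the 11 residue classes mod 11 are the pigeonholes.
With 77 integers one could put 7 in each residue class and have no class reach 8.
The 78th integer pushes some class to 8, so 11·7 + 1 = 78.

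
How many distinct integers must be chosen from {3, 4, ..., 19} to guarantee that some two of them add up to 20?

Group the elements by complementary pair {x, 20−x}: {3,17}, {4,16}, {5,15}, …, giving 7 two-element pairs, the single value 10 (it cannot pair with itself since the integers are distinct), and 2 integers whose partner 20−x falls outside [3,19].
By the pigeonhole principle, treating each of those 10 groups as a pigeonhole, one can pick one integer per group — 10 integers — with no two summing to 20.
The 11th integer lands in an occupied pair, forcing a sum of 20.

11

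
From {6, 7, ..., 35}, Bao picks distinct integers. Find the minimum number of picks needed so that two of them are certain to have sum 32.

A set avoiding the sum 32 can contain at most one of each pair {x, 32−x}, plus the 10 elements whose complement lies outside the range or equal to its own complement.
The integers 16, …, 35 (20 of them) are such a set: any two sum to at least 16+17 = 33 > 32.
By pigeonhole, any 21st integer completes one of the 10 pairs, so 21 choices force a sum of 32.

21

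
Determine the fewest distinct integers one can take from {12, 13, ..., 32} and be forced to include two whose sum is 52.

16

Group the elements by complementary pair {x, 52−x}: {20,32}, {21,31}, {22,30}, …, giving 6 two-element pairs; the single value 26 (it cannot pair with itself since the integers are distinct); and 8 integers whose partner 52−x falls outside [12,32].
Pigeonhole: treating each of those 15 groups as a pigeonhole, one can pick one integer per group — 15 integers — with no two summing to 52.
The 16th integer lands in an occupied pair, forcing a sum of 52.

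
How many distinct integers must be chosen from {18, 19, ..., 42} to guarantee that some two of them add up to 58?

15

A set avoiding the sum 58 can contain at most one of each pair {x, 58−x}, plus the 3 elements whose complement lies outside the range or equal to its own complement.
The integers 29, …, 42 (14 of them) are such a set: any two sum to at least 29+30 = 59 > 58.
Any 15th integer completes one of the 11 pairs, so 15 choices force a sum of 58.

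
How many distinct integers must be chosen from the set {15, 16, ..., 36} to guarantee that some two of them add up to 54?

Group the elements by complementary pair {x, 54−x}: {18,36}, {19,35}, {20,34}, …, giving 9 two-element pairs, the single value 27 (it cannot pair with itself since the integers are distinct), and 3 integers whose partner 54−x falls outside [15,36].
Treating each of those 13 groups as a pigeonhole, one can pick one integer per group — 13 integers — with no two summing to 54.
The 14th integer lands in an occupied pair, forcing a sum of 54.

14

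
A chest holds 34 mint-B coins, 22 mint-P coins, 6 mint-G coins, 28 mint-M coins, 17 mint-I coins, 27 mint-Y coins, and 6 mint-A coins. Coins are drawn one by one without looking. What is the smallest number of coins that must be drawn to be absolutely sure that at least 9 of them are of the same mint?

53

An adversary could hand out at most 8 coins per mint (mint-G, mint-A run out sooner): 8 + 8 + 6 + 8 + 8 + 8 + 6 = 52 coins and still no mint has 9.
One more coin lands in a mint already at 8, so 53 draws are enough and 52 are not.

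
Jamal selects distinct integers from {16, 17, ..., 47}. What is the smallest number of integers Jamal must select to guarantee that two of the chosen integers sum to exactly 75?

23

Two chosen integers sum to 75 exactly when both halves of some pair {x, 75−x} with 28 ≤ x ≤ 75−x ≤ 47 are chosen — 10 such pairs.
The remaining 12 elements (those with no distinct partner in range) can never complete a 75-sum, so the worst case takes all of them and one from each pair: 12 + 10 = 22.
The 23rd integer has to be the second member of some pair, so 22 + 1 = 23.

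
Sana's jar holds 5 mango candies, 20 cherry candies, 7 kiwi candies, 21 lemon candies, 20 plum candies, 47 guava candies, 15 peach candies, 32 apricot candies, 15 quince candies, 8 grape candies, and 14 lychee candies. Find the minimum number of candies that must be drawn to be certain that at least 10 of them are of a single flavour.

93

An adversary could hand out at most 9 candies per flavour (mango, kiwi, grape run out sooner): 5 + 9 + 7 + 9 + 9 + 9 + 9 + 9 + 9 + 8 + 9 = 92 candies and still no flavour has 10.
One more candy lands in a flavour already at 9, so 93 draws are enough and 92 are not.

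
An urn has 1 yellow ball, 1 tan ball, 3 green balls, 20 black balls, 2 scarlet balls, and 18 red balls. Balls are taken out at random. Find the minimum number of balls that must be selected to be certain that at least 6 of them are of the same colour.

An adversary could hand out at most 5 balls per colour (4 colours run out sooner): 1 + 1 + 3 + 5 + 2 + 5 = 17 balls and still no colour has 6.
By the pigeonhole principle, one more ball lands in a colour already at 5, so 18 draws are enough and 17 are not.

18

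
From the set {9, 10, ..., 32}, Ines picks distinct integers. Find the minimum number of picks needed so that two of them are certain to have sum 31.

18

Group the elements by complementary pair {x, 31−x}: {9,22}, {10,21}, {11,20}, …, giving 7 two-element pairs and 10 integers whose partner 31−x falls outside [9,32].
Pigeonhole: treating each of those 17 groups as a pigeonhole, one can pick one integer per group — 17 integers — with no two summing to 31.
The 18th integer lands in an occupied pair, forcing a sum of 31.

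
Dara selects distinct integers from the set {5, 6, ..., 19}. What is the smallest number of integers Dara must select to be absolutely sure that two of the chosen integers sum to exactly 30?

Two chosen integers sum to 30 exactly when both halves of some pair {x, 30−x} with 11 ≤ x ≤ 30−x ≤ 19 are chosen — 4 such pairs.
The remaining 7 elements (those with no distinct partner in range) can never complete a 30-sum, so the worst case takes all of them and one from each pair: 7 + 4 = 11.
By pigeonhole, the 12th integer has to be the second member of some pair, so 11 + 1 = 12.

12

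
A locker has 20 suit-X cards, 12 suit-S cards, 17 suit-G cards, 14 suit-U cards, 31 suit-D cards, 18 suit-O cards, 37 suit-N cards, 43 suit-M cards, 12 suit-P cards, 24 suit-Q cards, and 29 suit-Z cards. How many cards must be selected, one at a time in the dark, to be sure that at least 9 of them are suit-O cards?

248

In the worst case for collecting suit-O cards, every non-suit-O card comes out first.
There are 20 + 12 + 17 + 14 + 31 + 37 + 43 + 12 + 24 + 29 = 239 non-suit-O cards altogether.
After those, each further card must be suit-O, so 239 + 9 = 248 draws guarantee 9 suit-O cards.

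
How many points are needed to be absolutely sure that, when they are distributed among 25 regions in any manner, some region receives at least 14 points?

With 325 points one could put exactly 13 in each of the 25 regions, and no region would reach 14.
By the pigeonhole principle, one more point must land in a region that already has 13, giving it 14.
So 25 × 13 + 1 = 326 points are required.

326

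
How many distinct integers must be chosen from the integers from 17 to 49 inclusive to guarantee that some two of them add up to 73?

21

A set avoiding the sum 73 can contain at most one of each pair {x, 73−x}, plus the 7 elements whose complement lies outside the range.
The integers 17, …, 36 (20 of them) are such a set: any two sum to at least 17+18 = 35 and at most 35+36 = 71 < 73.
Any 21st integer completes one of the 13 pairs, so 21 choices force a sum of 73.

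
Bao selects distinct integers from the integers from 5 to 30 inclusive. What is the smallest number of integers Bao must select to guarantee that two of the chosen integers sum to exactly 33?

Two chosen integers sum to 33 exactly when both halves of some pair {x, 33−x} with 5 ≤ x ≤ 33−x ≤ 28 are chosen — 12 such pairs.
The remaining 2 elements (those with no distinct partner in range) can never complete a 33-sum, so the worst case takes all of them and one from each pair: 2 + 12 = 14.
By pigeonhole, the 15th integer has to be the second member of some pair, so 14 + 1 = 15.

15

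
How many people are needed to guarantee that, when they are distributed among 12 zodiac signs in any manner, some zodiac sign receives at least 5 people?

49

With 48 people one could put exactly 4 in each of the 12 zodiac signs, and no zodiac sign would reach 5.
One more person must land in a zodiac sign that already has 4, giving it 5.
So 12 × 4 + 1 = 49 people are required.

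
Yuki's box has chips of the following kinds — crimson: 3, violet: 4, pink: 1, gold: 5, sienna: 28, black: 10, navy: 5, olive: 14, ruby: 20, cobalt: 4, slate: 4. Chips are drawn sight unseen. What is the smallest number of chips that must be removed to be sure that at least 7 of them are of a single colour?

Put each drawn chip into a box by colour. The largest draw with every box below 7 takes min(count, 6) from each colour; colours with fewer than 6 contribute all they have.
Σ min(cᵢ, 6) = 3 + 4 + 1 + 5 + 6 + 6 + 5 + 6 + 6 + 4 + 4 = 50.
Draw number 50 + 1 = 51 must push one box to 7.

51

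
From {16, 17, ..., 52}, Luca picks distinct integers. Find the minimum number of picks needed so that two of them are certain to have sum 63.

22

A set avoiding the sum 63 can contain at most one of each pair {x, 63−x}, plus the 5 elements whose complement lies outside the range.
The integers 32, …, 52 (21 of them) are such a set: any two sum to at least 32+33 = 65 > 63.
By the pigeonhole principle, any 22nd integer completes one of the 16 pairs, so 22 choices force a sum of 63.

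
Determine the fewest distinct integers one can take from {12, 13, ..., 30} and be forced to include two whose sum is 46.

13

Group the elements by complementary pair {x, 46−x}: {16,30}, {17,29}, {18,28}, …, giving 7 two-element pairs, the single value 23 (it cannot pair with itself since the integers are distinct), and 4 integers whose partner 46−x falls outside [12,30].
By the pigeonhole principle, treating each of those 12 groups as a pigeonhole, one can pick one integer per group — 12 integers — with no two summing to 46.
The 13th integer lands in an occupied pair, forcing a sum of 46.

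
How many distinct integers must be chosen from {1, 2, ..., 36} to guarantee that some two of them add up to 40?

Group the elements by complementary pair {x, 40−x}: {4,36}, {5,35}, {6,34}, …, giving 16 two-element pairs, the single value 20 (it cannot pair with itself since the integers are distinct), and 3 integers whose partner 40−x falls outside [1,36].
Pigeonhole: treating each of those 20 groups as a pigeonhole, one can pick one integer per group — 20 integers — with no two summing to 40.
The 21st integer lands in an occupied pair, forcing a sum of 40.

21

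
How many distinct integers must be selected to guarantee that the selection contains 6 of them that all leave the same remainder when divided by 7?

36

By pigeonhole, the 7 residue classes mod 7 are the pigeonholes.
With 35 integers one could put 5 in each residue class and have no class reach 6.
The 36th integer pushes some class to 6, so 7·5 + 1 = 36.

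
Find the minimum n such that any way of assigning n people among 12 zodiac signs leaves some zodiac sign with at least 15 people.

169

With 168 people one could put exactly 14 in each of the 12 zodiac signs, and no zodiac sign would reach 15.
By the pigeonhole principle, one more person must land in a zodiac sign that already has 14, giving it 15.
So 12 × 14 + 1 = 169 people are required.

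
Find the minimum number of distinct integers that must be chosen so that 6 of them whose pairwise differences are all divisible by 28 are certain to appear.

Integers whose pairwise differences are multiples of 28 are exactly those sharing a remainder mod 28. By the pigeonhole principle, the 28 residue classes mod 28 are the pigeonholes.
With 140 integers one could put 5 in each residue class and have no class reach 6.
The 141st integer pushes some class to 6, so 28·5 + 1 = 141.

141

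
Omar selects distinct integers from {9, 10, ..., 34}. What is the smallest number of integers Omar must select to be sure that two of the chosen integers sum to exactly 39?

16

Group the elements by complementary pair {x, 39−x}: {9,30}, {10,29}, {11,28}, …, giving 11 two-element pairs and 4 integers whose partner 39−x falls outside [9,34].
Treating each of those 15 groups as a pigeonhole, one can pick one integer per group — 15 integers — with no two summing to 39.
The 16th integer lands in an occupied pair, forcing a sum of 39.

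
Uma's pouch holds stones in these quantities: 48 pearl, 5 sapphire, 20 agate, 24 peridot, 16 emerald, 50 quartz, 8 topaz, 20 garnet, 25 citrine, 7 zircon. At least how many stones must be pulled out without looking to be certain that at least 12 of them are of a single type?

98

Put each drawn stone into a box by type. The largest draw with every box below 12 takes min(count, 11) from each type; types with fewer than 11 contribute all they have.
Σ min(cᵢ, 11) = 11 + 5 + 11 + 11 + 11 + 11 + 8 + 11 + 11 + 7 = 97.
Draw number 97 + 1 = 98 must push one box to 12.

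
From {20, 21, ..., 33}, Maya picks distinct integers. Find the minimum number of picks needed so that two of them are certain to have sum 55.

9

Group the elements by complementary pair {x, 55−x}: {22,33}, {23,32}, {24,31}, …, giving 6 two-element pairs and 2 integers whose partner 55−x falls outside [20,33].
By the pigeonhole principle, treating each of those 8 groups as a pigeonhole, one can pick one integer per group — 8 integers — with no two summing to 55.
The 9th integer lands in an occupied pair, forcing a sum of 55.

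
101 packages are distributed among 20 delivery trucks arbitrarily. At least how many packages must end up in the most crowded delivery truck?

6

The 20 delivery trucks are the holes and the 101 packages are the pigeons.
If every delivery truck held at most 5 packages, the total would be at most 20 × 5 = 100, which is less than 101.
So some delivery truck holds at least ⌈101/20⌉ = 6 packages.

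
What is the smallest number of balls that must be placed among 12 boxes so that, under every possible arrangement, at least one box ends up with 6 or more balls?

61

With 60 balls one could put exactly 5 in each of the 12 boxes, and no box would reach 6.
One more ball must land in a box that already has 5, giving it 6.
So 12 × 5 + 1 = 61 balls are required.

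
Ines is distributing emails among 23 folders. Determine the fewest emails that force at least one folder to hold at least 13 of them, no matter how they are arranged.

With 276 emails one could put exactly 12 in each of the 23 folders, and no folder would reach 13.
One more email must land in a folder that already has 12, giving it 13.
So 23 × 12 + 1 = 277 emails are required.

277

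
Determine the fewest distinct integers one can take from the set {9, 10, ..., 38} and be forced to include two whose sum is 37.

Group the elements by complementary pair {x, 37−x}: {9,28}, {10,27}, {11,26}, …, giving 10 two-element pairs and 10 integers whose partner 37−x falls outside [9,38].
Treating each of those 20 groups as a pigeonhole, one can pick one integer per group — 20 integers — with no two summing to 37.
The 21st integer lands in an occupied pair, forcing a sum of 37.

21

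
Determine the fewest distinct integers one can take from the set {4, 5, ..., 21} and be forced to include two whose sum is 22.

12

Group the elements by complementary pair {x, 22−x}: {4,18}, {5,17}, {6,16}, …, giving 7 two-element pairs, the single value 11 (it cannot pair with itself since the integers are distinct), and 3 integers whose partner 22−x falls outside [4,21].
Pigeonhole: treating each of those 11 groups as a pigeonhole, one can pick one integer per group — 11 integers — with no two summing to 22.
The 12th integer lands in an occupied pair, forcing a sum of 22.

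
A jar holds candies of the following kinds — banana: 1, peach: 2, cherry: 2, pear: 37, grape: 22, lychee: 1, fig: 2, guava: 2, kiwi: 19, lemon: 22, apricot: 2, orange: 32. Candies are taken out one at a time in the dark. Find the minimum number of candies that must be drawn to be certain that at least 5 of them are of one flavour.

33

Put each drawn candy into a box by flavour. The largest draw with every box below 5 takes min(count, 4) from each flavour; flavours with fewer than 4 contribute all they have.
Σ min(cᵢ, 4) = 1 + 2 + 2 + 4 + 4 + 1 + 2 + 2 + 4 + 4 + 2 + 4 = 32.
Draw number 32 + 1 = 33 must push one box to 5.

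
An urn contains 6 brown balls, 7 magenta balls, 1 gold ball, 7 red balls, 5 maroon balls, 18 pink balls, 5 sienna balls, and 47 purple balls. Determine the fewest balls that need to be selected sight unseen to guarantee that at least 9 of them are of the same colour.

48

An adversary could hand out at most 8 balls per colour (6 colours run out sooner): 6 + 7 + 1 + 7 + 5 + 8 + 5 + 8 = 47 balls and still no colour has 9.
By pigeonhole, one more ball lands in a colour already at 8, so 48 draws are enough and 47 are not.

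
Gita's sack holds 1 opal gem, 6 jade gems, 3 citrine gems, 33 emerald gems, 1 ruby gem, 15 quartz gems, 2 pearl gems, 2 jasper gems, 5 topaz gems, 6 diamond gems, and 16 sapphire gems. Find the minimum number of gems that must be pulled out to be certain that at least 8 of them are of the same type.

An adversary could hand out at most 7 gems per type (8 types run out sooner): 1 + 6 + 3 + 7 + 1 + 7 + 2 + 2 + 5 + 6 + 7 = 47 gems and still no type has 8.
One more gem lands in a type already at 7, so 48 draws are enough and 47 are not.

48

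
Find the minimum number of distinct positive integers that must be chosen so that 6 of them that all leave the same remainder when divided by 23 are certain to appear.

116

By pigeonhole, the 23 residue classes mod 23 are the pigeonholes.
With 115 integers one could put 5 in each residue class and have no class reach 6.
The 116th integer pushes some class to 6, so 23·5 + 1 = 116.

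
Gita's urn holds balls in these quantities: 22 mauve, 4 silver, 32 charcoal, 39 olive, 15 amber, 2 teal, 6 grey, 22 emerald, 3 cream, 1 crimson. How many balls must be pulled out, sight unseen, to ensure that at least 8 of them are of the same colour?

By the pigeonhole principle, the 10 colours are the holes; the balls drawn are the pigeons.
To avoid 8 of any one colour, the worst case takes at most 7 of each colour, or every ball of a colour that has fewer than 7.
That gives 7 + 4 + 7 + 7 + 7 + 2 + 6 + 7 + 3 + 1 = 51 balls with no colour reaching 8.
The next ball forces some colour to 8, so 51 + 1 = 52.

52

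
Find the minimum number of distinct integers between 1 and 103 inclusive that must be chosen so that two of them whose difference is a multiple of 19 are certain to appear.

Integers whose pairwise differences are multiples of 19 are exactly those sharing a remainder mod 19. Pigeonhole: the 19 residue classes mod 19 are the pigeonholes.
With 19 integers one could put 1 in each residue class and have no class reach 2.
The 20th integer pushes some class to 2, so 19·1 + 1 = 20.

20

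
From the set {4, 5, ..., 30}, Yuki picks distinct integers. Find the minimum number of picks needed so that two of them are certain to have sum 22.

Two chosen integers sum to 22 exactly when both halves of some pair {x, 22−x} with 4 ≤ x ≤ 22−x ≤ 18 are chosen — 7 such pairs.
The remaining 13 elements (those with no distinct partner in range) can never complete a 22-sum, so the worst case takes all of them and one from each pair: 13 + 7 = 20.
Pigeonhole: the 21st integer has to be the second member of some pair, so 20 + 1 = 21.

21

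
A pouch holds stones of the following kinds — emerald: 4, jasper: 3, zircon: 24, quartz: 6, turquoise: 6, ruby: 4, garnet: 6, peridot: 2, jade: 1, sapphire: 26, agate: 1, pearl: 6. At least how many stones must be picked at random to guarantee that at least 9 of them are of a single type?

The 12 types are the holes; the stones drawn are the pigeons.
To avoid 9 of any one type, the worst case takes at most 8 of each type, or every stone of a type that has fewer than 8.
That gives 4 + 3 + 8 + 6 + 6 + 4 + 6 + 2 + 1 + 8 + 1 + 6 = 55 stones with no type reaching 9.
The next stone forces some type to 9, so 55 + 1 = 56.

56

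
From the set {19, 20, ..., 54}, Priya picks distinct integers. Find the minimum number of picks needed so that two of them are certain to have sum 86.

Group the elements by complementary pair {x, 86−x}: {32,54}, {33,53}, {34,52}, …, giving 11 two-element pairs; the single value 43 (it cannot pair with itself since the integers are distinct); and 13 integers whose partner 86−x falls outside [19,54].
Pigeonhole: treating each of those 25 groups as a pigeonhole, one can pick one integer per group — 25 integers — with no two summing to 86.
The 26th integer lands in an occupied pair, forcing a sum of 86.

26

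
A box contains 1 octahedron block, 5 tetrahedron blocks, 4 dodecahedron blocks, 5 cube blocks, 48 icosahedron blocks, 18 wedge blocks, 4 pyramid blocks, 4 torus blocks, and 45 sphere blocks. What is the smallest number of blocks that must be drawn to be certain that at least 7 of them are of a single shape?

42

The 9 shapes are the holes; the blocks drawn are the pigeons.
To avoid 7 of any one shape, the worst case takes at most 6 of each shape, or every block of a shape that has fewer than 6.
That gives 1 + 5 + 4 + 5 + 6 + 6 + 4 + 4 + 6 = 41 blocks with no shape reaching 7.
The next block forces some shape to 7, so 41 + 1 = 42.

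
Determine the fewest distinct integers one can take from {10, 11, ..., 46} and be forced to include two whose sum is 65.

Group the elements by complementary pair {x, 65−x}: {19,46}, {20,45}, {21,44}, …, giving 14 two-element pairs and 9 integers whose partner 65−x falls outside [10,46].
Treating each of those 23 groups as a pigeonhole, one can pick one integer per group — 23 integers — with no two summing to 65.
The 24th integer lands in an occupied pair, forcing a sum of 65.

24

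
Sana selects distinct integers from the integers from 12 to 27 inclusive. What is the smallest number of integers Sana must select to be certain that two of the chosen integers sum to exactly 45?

12

A set avoiding the sum 45 can contain at most one of each pair {x, 45−x}, plus the 6 elements whose complement lies outside the range.
The integers 12, …, 22 (11 of them) are such a set: any two sum to at least 12+13 = 25 and at most 21+22 = 43 < 45.
Pigeonhole: any 12th integer completes one of the 5 pairs, so 12 choices force a sum of 45.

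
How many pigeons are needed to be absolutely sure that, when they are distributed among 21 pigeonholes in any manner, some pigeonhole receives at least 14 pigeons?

274

With 273 pigeons one could put exactly 13 in each of the 21 pigeonholes, and no pigeonhole would reach 14.
By pigeonhole, one more pigeon must land in a pigeonhole that already has 13, giving it 14.
So 21 × 13 + 1 = 274 pigeons are required.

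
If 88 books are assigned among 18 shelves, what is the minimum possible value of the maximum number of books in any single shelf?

5

The 18 shelves are the holes and the 88 books are the pigeons.
If every shelf held at most 4 books, the total would be at most 18 × 4 = 72, which is less than 88.
So some shelf holds at least ⌈88/18⌉ = 5 books.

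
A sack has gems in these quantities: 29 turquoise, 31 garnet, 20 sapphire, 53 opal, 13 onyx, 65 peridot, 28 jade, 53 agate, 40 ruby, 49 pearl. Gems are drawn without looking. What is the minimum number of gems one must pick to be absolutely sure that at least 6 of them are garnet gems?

356

In the worst case for collecting garnet gems, every non-garnet gem comes out first.
There are 29 + 20 + 53 + 13 + 65 + 28 + 53 + 40 + 49 = 350 non-garnet gems altogether.
After those, each further gem must be garnet, so 350 + 6 = 356 draws guarantee 6 garnet gems.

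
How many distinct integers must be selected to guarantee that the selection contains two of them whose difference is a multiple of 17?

18

Integers whose pairwise differences are multiples of 17 are exactly those sharing a remainder mod 17. By the pigeonhole principle, the 17 residue classes mod 17 are the pigeonholes.
With 17 integers one could put 1 in each residue class and have no class reach 2.
The 18th integer pushes some class to 2, so 17·1 + 1 = 18.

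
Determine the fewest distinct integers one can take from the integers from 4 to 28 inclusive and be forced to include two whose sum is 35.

15

Group the elements by complementary pair {x, 35−x}: {7,28}, {8,27}, {9,26}, …, giving 11 two-element pairs and 3 integers whose partner 35−x falls outside [4,28].
Treating each of those 14 groups as a pigeonhole, one can pick one integer per group — 14 integers — with no two summing to 35.
The 15th integer lands in an occupied pair, forcing a sum of 35.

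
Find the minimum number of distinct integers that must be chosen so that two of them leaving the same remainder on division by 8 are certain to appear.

9

The 8 residue classes mod 8 are the pigeonholes.
With 8 integers one could put 1 in each residue class and have no class reach 2.
The 9th integer pushes some class to 2, so 8·1 + 1 = 9.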